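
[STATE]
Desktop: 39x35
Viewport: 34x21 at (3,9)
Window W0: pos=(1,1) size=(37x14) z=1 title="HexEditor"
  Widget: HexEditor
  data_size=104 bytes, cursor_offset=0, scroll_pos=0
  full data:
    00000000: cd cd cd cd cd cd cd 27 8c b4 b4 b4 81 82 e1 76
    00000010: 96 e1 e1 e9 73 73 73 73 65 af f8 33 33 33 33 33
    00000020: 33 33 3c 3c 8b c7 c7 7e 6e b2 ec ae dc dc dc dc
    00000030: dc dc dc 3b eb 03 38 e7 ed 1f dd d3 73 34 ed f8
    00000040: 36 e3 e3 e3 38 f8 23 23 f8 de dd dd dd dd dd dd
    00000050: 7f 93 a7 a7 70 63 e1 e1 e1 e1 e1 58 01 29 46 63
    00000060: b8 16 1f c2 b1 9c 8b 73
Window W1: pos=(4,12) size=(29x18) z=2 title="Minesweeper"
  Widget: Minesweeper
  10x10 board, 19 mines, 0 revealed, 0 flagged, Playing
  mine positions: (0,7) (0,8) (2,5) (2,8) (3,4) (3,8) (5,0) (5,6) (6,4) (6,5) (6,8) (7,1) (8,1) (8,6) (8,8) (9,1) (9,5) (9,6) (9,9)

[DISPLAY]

0000050  7f 93 a7 a7 70 63 e1 e1  
0000060  b8 16 1f c2 b1 9c 8b 73  
                                  
 ┏━━━━━━━━━━━━━━━━━━━━━━━━━━━┓    
 ┃ Minesweeper               ┃    
━┠───────────────────────────┨━━━━
 ┃■■■■■■■■■■                 ┃    
 ┃■■■■■■■■■■                 ┃    
 ┃■■■■■■■■■■                 ┃    
 ┃■■■■■■■■■■                 ┃    
 ┃■■■■■■■■■■                 ┃    
 ┃■■■■■■■■■■                 ┃    
 ┃■■■■■■■■■■                 ┃    
 ┃■■■■■■■■■■                 ┃    
 ┃■■■■■■■■■■                 ┃    
 ┃■■■■■■■■■■                 ┃    
 ┃                           ┃    
 ┃                           ┃    
 ┃                           ┃    
 ┃                           ┃    
 ┗━━━━━━━━━━━━━━━━━━━━━━━━━━━┛    


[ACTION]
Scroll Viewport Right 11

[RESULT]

00050  7f 93 a7 a7 70 63 e1 e1  ┃ 
00060  b8 16 1f c2 b1 9c 8b 73  ┃ 
                                ┃ 
━━━━━━━━━━━━━━━━━━━━━━━━━━━┓    ┃ 
 Minesweeper               ┃    ┃ 
───────────────────────────┨━━━━┛ 
■■■■■■■■■■                 ┃      
■■■■■■■■■■                 ┃      
■■■■■■■■■■                 ┃      
■■■■■■■■■■                 ┃      
■■■■■■■■■■                 ┃      
■■■■■■■■■■                 ┃      
■■■■■■■■■■                 ┃      
■■■■■■■■■■                 ┃      
■■■■■■■■■■                 ┃      
■■■■■■■■■■                 ┃      
                           ┃      
                           ┃      
                           ┃      
                           ┃      
━━━━━━━━━━━━━━━━━━━━━━━━━━━┛      


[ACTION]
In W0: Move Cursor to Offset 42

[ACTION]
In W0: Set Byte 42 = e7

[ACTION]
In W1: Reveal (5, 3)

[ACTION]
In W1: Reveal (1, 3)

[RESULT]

00050  7f 93 a7 a7 70 63 e1 e1  ┃ 
00060  b8 16 1f c2 b1 9c 8b 73  ┃ 
                                ┃ 
━━━━━━━━━━━━━━━━━━━━━━━━━━━┓    ┃ 
 Minesweeper               ┃    ┃ 
───────────────────────────┨━━━━┛ 
      1■■■                 ┃      
    112■■■                 ┃      
   12■■■■■                 ┃      
   1■■■■■■                 ┃      
11 1■■■■■■                 ┃      
■1 1■■■■■■                 ┃      
■211■■■■■■                 ┃      
■■■■■■■■■■                 ┃      
■■■■■■■■■■                 ┃      
■■■■■■■■■■                 ┃      
                           ┃      
                           ┃      
                           ┃      
                           ┃      
━━━━━━━━━━━━━━━━━━━━━━━━━━━┛      


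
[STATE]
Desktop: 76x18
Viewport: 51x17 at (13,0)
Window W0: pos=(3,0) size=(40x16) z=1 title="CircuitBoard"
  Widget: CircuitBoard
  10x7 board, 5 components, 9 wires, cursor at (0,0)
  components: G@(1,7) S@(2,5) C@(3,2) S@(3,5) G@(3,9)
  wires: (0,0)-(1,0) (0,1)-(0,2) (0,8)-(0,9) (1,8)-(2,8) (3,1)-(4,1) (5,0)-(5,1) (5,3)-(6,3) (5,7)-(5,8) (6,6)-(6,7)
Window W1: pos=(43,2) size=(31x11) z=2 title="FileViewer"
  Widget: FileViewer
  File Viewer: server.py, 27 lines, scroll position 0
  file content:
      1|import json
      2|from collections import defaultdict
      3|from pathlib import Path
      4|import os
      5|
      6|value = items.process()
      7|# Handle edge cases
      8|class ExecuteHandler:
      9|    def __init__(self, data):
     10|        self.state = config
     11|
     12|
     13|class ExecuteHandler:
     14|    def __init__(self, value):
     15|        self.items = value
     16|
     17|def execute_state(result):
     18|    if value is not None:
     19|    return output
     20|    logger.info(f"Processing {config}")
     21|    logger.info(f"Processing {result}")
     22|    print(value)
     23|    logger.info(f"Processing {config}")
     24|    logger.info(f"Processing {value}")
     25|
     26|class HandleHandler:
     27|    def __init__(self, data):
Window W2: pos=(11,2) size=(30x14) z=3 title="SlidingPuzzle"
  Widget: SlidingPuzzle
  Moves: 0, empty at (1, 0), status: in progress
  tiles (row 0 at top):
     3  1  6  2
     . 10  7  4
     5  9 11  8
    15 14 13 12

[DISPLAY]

━━━━━━━━━━━━━━━━━━━━━━━━━━━━━┓                     
oard                         ┃                     
━━━━━━━━━━━━━━━━━━━━━━━━━━━┓─┨┏━━━━━━━━━━━━━━━━━━━━
SlidingPuzzle              ┃ ┃┃ FileViewer         
───────────────────────────┨ ┃┠────────────────────
────┬────┬────┬────┐       ┃ ┃┃import json         
  3 │  1 │  6 │  2 │       ┃ ┃┃from collections imp
────┼────┼────┼────┤       ┃ ┃┃from pathlib import 
    │ 10 │  7 │  4 │       ┃ ┃┃import os           
────┼────┼────┼────┤       ┃ ┃┃                    
  5 │  9 │ 11 │  8 │       ┃ ┃┃value = items.proces
────┼────┼────┼────┤       ┃ ┃┃# Handle edge cases 
 15 │ 14 │ 13 │ 12 │       ┃ ┃┗━━━━━━━━━━━━━━━━━━━━
────┴────┴────┴────┘       ┃ ┃                     
oves: 0                    ┃ ┃                     
━━━━━━━━━━━━━━━━━━━━━━━━━━━┛━┛                     
                                                   


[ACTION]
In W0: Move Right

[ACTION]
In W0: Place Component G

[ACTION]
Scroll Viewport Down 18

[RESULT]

oard                         ┃                     
━━━━━━━━━━━━━━━━━━━━━━━━━━━┓─┨┏━━━━━━━━━━━━━━━━━━━━
SlidingPuzzle              ┃ ┃┃ FileViewer         
───────────────────────────┨ ┃┠────────────────────
────┬────┬────┬────┐       ┃ ┃┃import json         
  3 │  1 │  6 │  2 │       ┃ ┃┃from collections imp
────┼────┼────┼────┤       ┃ ┃┃from pathlib import 
    │ 10 │  7 │  4 │       ┃ ┃┃import os           
────┼────┼────┼────┤       ┃ ┃┃                    
  5 │  9 │ 11 │  8 │       ┃ ┃┃value = items.proces
────┼────┼────┼────┤       ┃ ┃┃# Handle edge cases 
 15 │ 14 │ 13 │ 12 │       ┃ ┃┗━━━━━━━━━━━━━━━━━━━━
────┴────┴────┴────┘       ┃ ┃                     
oves: 0                    ┃ ┃                     
━━━━━━━━━━━━━━━━━━━━━━━━━━━┛━┛                     
                                                   
                                                   


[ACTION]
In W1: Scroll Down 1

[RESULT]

oard                         ┃                     
━━━━━━━━━━━━━━━━━━━━━━━━━━━┓─┨┏━━━━━━━━━━━━━━━━━━━━
SlidingPuzzle              ┃ ┃┃ FileViewer         
───────────────────────────┨ ┃┠────────────────────
────┬────┬────┬────┐       ┃ ┃┃from collections imp
  3 │  1 │  6 │  2 │       ┃ ┃┃from pathlib import 
────┼────┼────┼────┤       ┃ ┃┃import os           
    │ 10 │  7 │  4 │       ┃ ┃┃                    
────┼────┼────┼────┤       ┃ ┃┃value = items.proces
  5 │  9 │ 11 │  8 │       ┃ ┃┃# Handle edge cases 
────┼────┼────┼────┤       ┃ ┃┃class ExecuteHandler
 15 │ 14 │ 13 │ 12 │       ┃ ┃┗━━━━━━━━━━━━━━━━━━━━
────┴────┴────┴────┘       ┃ ┃                     
oves: 0                    ┃ ┃                     
━━━━━━━━━━━━━━━━━━━━━━━━━━━┛━┛                     
                                                   
                                                   


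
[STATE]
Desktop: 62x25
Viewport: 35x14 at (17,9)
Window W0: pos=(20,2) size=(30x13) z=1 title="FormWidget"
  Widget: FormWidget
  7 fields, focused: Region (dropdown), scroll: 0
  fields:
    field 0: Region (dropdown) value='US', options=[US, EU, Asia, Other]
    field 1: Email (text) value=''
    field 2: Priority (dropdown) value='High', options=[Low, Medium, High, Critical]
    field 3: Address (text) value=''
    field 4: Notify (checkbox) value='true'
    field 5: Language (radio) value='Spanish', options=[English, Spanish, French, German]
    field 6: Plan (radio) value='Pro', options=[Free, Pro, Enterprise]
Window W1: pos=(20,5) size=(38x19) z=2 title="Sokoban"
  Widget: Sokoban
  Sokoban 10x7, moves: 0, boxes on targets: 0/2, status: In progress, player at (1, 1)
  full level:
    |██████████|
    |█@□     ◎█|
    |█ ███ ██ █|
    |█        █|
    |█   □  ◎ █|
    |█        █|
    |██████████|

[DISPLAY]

   ┃█@□     ◎█                     
   ┃█ ███ ██ █                     
   ┃█        █                     
   ┃█   □  ◎ █                     
   ┃█        █                     
   ┃██████████                     
   ┃Moves: 0  0/2                  
   ┃                               
   ┃                               
   ┃                               
   ┃                               
   ┃                               
   ┃                               
   ┃                               


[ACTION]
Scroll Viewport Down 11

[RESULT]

   ┃█        █                     
   ┃█   □  ◎ █                     
   ┃█        █                     
   ┃██████████                     
   ┃Moves: 0  0/2                  
   ┃                               
   ┃                               
   ┃                               
   ┃                               
   ┃                               
   ┃                               
   ┃                               
   ┗━━━━━━━━━━━━━━━━━━━━━━━━━━━━━━━
                                   


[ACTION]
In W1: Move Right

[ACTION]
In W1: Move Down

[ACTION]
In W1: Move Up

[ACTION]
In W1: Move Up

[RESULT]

   ┃█        █                     
   ┃█   □  ◎ █                     
   ┃█        █                     
   ┃██████████                     
   ┃Moves: 1  0/2                  
   ┃                               
   ┃                               
   ┃                               
   ┃                               
   ┃                               
   ┃                               
   ┃                               
   ┗━━━━━━━━━━━━━━━━━━━━━━━━━━━━━━━
                                   


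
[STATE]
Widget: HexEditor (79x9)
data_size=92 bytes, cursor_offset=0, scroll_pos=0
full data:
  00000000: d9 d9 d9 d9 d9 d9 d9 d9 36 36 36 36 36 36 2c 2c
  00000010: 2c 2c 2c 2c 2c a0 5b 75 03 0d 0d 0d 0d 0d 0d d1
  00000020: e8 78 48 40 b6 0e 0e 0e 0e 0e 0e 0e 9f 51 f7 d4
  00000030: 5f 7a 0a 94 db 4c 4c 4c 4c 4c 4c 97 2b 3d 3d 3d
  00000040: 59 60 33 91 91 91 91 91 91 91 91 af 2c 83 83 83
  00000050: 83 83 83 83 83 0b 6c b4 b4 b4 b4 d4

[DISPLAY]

00000000  D9 d9 d9 d9 d9 d9 d9 d9  36 36 36 36 36 36 2c 2c  |........666666,,| 
00000010  2c 2c 2c 2c 2c a0 5b 75  03 0d 0d 0d 0d 0d 0d d1  |,,,,,.[u........| 
00000020  e8 78 48 40 b6 0e 0e 0e  0e 0e 0e 0e 9f 51 f7 d4  |.xH@.........Q..| 
00000030  5f 7a 0a 94 db 4c 4c 4c  4c 4c 4c 97 2b 3d 3d 3d  |_z...LLLLLL.+===| 
00000040  59 60 33 91 91 91 91 91  91 91 91 af 2c 83 83 83  |Y`3.........,...| 
00000050  83 83 83 83 83 0b 6c b4  b4 b4 b4 d4              |......l.....    | 
                                                                               
                                                                               
                                                                               


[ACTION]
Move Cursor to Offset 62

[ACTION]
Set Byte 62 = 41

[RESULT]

00000000  d9 d9 d9 d9 d9 d9 d9 d9  36 36 36 36 36 36 2c 2c  |........666666,,| 
00000010  2c 2c 2c 2c 2c a0 5b 75  03 0d 0d 0d 0d 0d 0d d1  |,,,,,.[u........| 
00000020  e8 78 48 40 b6 0e 0e 0e  0e 0e 0e 0e 9f 51 f7 d4  |.xH@.........Q..| 
00000030  5f 7a 0a 94 db 4c 4c 4c  4c 4c 4c 97 2b 3d 41 3d  |_z...LLLLLL.+=A=| 
00000040  59 60 33 91 91 91 91 91  91 91 91 af 2c 83 83 83  |Y`3.........,...| 
00000050  83 83 83 83 83 0b 6c b4  b4 b4 b4 d4              |......l.....    | 
                                                                               
                                                                               
                                                                               


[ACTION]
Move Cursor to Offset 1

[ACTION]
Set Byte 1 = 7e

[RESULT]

00000000  d9 7E d9 d9 d9 d9 d9 d9  36 36 36 36 36 36 2c 2c  |.~......666666,,| 
00000010  2c 2c 2c 2c 2c a0 5b 75  03 0d 0d 0d 0d 0d 0d d1  |,,,,,.[u........| 
00000020  e8 78 48 40 b6 0e 0e 0e  0e 0e 0e 0e 9f 51 f7 d4  |.xH@.........Q..| 
00000030  5f 7a 0a 94 db 4c 4c 4c  4c 4c 4c 97 2b 3d 41 3d  |_z...LLLLLL.+=A=| 
00000040  59 60 33 91 91 91 91 91  91 91 91 af 2c 83 83 83  |Y`3.........,...| 
00000050  83 83 83 83 83 0b 6c b4  b4 b4 b4 d4              |......l.....    | 
                                                                               
                                                                               
                                                                               


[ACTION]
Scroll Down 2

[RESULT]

00000020  e8 78 48 40 b6 0e 0e 0e  0e 0e 0e 0e 9f 51 f7 d4  |.xH@.........Q..| 
00000030  5f 7a 0a 94 db 4c 4c 4c  4c 4c 4c 97 2b 3d 41 3d  |_z...LLLLLL.+=A=| 
00000040  59 60 33 91 91 91 91 91  91 91 91 af 2c 83 83 83  |Y`3.........,...| 
00000050  83 83 83 83 83 0b 6c b4  b4 b4 b4 d4              |......l.....    | 
                                                                               
                                                                               
                                                                               
                                                                               
                                                                               


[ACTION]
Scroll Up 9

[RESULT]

00000000  d9 7E d9 d9 d9 d9 d9 d9  36 36 36 36 36 36 2c 2c  |.~......666666,,| 
00000010  2c 2c 2c 2c 2c a0 5b 75  03 0d 0d 0d 0d 0d 0d d1  |,,,,,.[u........| 
00000020  e8 78 48 40 b6 0e 0e 0e  0e 0e 0e 0e 9f 51 f7 d4  |.xH@.........Q..| 
00000030  5f 7a 0a 94 db 4c 4c 4c  4c 4c 4c 97 2b 3d 41 3d  |_z...LLLLLL.+=A=| 
00000040  59 60 33 91 91 91 91 91  91 91 91 af 2c 83 83 83  |Y`3.........,...| 
00000050  83 83 83 83 83 0b 6c b4  b4 b4 b4 d4              |......l.....    | 
                                                                               
                                                                               
                                                                               


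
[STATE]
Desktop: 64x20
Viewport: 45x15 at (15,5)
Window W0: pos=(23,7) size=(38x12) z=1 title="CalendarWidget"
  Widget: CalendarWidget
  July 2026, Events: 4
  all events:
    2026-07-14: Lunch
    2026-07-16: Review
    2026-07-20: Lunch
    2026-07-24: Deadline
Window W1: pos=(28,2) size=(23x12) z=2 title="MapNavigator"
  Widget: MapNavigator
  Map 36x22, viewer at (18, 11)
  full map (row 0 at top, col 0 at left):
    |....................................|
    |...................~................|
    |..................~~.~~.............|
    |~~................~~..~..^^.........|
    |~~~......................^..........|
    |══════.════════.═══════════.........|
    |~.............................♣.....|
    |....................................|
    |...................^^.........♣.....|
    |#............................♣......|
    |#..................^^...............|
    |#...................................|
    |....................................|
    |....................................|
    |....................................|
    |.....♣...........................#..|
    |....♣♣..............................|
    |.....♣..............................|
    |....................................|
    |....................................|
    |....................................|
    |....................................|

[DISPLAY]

             ┃.....................┃         
             ┃...........^^........┃         
        ┏━━━━┃.....................┃━━━━━━━━━
        ┃ Cal┃...........^^........┃         
        ┠────┃..........@..........┃─────────
        ┃    ┃.....................┃         
        ┃Mo T┃.....................┃         
        ┃    ┃.....................┃         
        ┃ 6  ┗━━━━━━━━━━━━━━━━━━━━━┛         
        ┃13 14* 15 16* 17 18 19              
        ┃20* 21 22 23 24* 25 26              
        ┃27 28 29 30 31                      
        ┃                                    
        ┗━━━━━━━━━━━━━━━━━━━━━━━━━━━━━━━━━━━━
                                             


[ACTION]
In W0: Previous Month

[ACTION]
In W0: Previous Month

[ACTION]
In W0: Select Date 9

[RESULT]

             ┃.....................┃         
             ┃...........^^........┃         
        ┏━━━━┃.....................┃━━━━━━━━━
        ┃ Cal┃...........^^........┃         
        ┠────┃..........@..........┃─────────
        ┃    ┃.....................┃         
        ┃Mo T┃.....................┃         
        ┃    ┃.....................┃         
        ┃ 4  ┗━━━━━━━━━━━━━━━━━━━━━┛         
        ┃11 12 13 14 15 16 17                
        ┃18 19 20 21 22 23 24                
        ┃25 26 27 28 29 30 31                
        ┃                                    
        ┗━━━━━━━━━━━━━━━━━━━━━━━━━━━━━━━━━━━━
                                             


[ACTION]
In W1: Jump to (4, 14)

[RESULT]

             ┃      #..............┃         
             ┃      #..............┃         
        ┏━━━━┃      ...............┃━━━━━━━━━
        ┃ Cal┃      ...............┃         
        ┠────┃      ....@..........┃─────────
        ┃    ┃      .....♣.........┃         
        ┃Mo T┃      ....♣♣.........┃         
        ┃    ┃      .....♣.........┃         
        ┃ 4  ┗━━━━━━━━━━━━━━━━━━━━━┛         
        ┃11 12 13 14 15 16 17                
        ┃18 19 20 21 22 23 24                
        ┃25 26 27 28 29 30 31                
        ┃                                    
        ┗━━━━━━━━━━━━━━━━━━━━━━━━━━━━━━━━━━━━
                                             


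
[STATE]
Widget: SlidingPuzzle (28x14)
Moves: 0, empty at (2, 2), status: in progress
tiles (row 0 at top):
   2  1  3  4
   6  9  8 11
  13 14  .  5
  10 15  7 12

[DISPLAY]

┌────┬────┬────┬────┐       
│  2 │  1 │  3 │  4 │       
├────┼────┼────┼────┤       
│  6 │  9 │  8 │ 11 │       
├────┼────┼────┼────┤       
│ 13 │ 14 │    │  5 │       
├────┼────┼────┼────┤       
│ 10 │ 15 │  7 │ 12 │       
└────┴────┴────┴────┘       
Moves: 0                    
                            
                            
                            
                            


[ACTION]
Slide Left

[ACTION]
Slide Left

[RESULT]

┌────┬────┬────┬────┐       
│  2 │  1 │  3 │  4 │       
├────┼────┼────┼────┤       
│  6 │  9 │  8 │ 11 │       
├────┼────┼────┼────┤       
│ 13 │ 14 │  5 │    │       
├────┼────┼────┼────┤       
│ 10 │ 15 │  7 │ 12 │       
└────┴────┴────┴────┘       
Moves: 1                    
                            
                            
                            
                            


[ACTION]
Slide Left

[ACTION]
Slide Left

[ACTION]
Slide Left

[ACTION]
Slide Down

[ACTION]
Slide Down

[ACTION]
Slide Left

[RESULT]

┌────┬────┬────┬────┐       
│  2 │  1 │  3 │    │       
├────┼────┼────┼────┤       
│  6 │  9 │  8 │  4 │       
├────┼────┼────┼────┤       
│ 13 │ 14 │  5 │ 11 │       
├────┼────┼────┼────┤       
│ 10 │ 15 │  7 │ 12 │       
└────┴────┴────┴────┘       
Moves: 3                    
                            
                            
                            
                            


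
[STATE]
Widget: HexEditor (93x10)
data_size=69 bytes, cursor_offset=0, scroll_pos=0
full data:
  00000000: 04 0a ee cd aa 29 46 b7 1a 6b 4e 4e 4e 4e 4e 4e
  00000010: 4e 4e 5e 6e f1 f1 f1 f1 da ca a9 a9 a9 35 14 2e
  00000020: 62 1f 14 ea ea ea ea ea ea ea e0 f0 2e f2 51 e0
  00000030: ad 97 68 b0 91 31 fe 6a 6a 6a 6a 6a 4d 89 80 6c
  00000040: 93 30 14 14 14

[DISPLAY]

00000000  04 0a ee cd aa 29 46 b7  1a 6b 4e 4e 4e 4e 4e 4e  |.....)F..kNNNNNN|               
00000010  4e 4e 5e 6e f1 f1 f1 f1  da ca a9 a9 a9 35 14 2e  |NN^n.........5..|               
00000020  62 1f 14 ea ea ea ea ea  ea ea e0 f0 2e f2 51 e0  |b.............Q.|               
00000030  ad 97 68 b0 91 31 fe 6a  6a 6a 6a 6a 4d 89 80 6c  |..h..1.jjjjjM..l|               
00000040  93 30 14 14 14                                    |.0...           |               
                                                                                             
                                                                                             
                                                                                             
                                                                                             
                                                                                             


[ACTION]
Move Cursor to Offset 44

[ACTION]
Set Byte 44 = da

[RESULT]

00000000  04 0a ee cd aa 29 46 b7  1a 6b 4e 4e 4e 4e 4e 4e  |.....)F..kNNNNNN|               
00000010  4e 4e 5e 6e f1 f1 f1 f1  da ca a9 a9 a9 35 14 2e  |NN^n.........5..|               
00000020  62 1f 14 ea ea ea ea ea  ea ea e0 f0 DA f2 51 e0  |b.............Q.|               
00000030  ad 97 68 b0 91 31 fe 6a  6a 6a 6a 6a 4d 89 80 6c  |..h..1.jjjjjM..l|               
00000040  93 30 14 14 14                                    |.0...           |               
                                                                                             
                                                                                             
                                                                                             
                                                                                             
                                                                                             


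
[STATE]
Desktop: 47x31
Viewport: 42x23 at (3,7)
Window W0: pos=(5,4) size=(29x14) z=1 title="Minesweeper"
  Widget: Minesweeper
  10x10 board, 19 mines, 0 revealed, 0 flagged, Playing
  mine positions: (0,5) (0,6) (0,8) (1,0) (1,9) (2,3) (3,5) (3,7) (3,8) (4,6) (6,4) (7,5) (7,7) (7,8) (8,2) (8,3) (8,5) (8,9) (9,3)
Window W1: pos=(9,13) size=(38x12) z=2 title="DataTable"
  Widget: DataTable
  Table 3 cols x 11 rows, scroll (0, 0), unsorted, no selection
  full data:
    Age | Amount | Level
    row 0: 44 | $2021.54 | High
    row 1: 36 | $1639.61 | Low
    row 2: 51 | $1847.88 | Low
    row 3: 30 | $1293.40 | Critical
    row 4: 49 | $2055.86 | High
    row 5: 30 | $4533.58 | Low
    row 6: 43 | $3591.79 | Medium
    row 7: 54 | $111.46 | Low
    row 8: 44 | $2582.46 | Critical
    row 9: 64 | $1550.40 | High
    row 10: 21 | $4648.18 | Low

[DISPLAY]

  ┃■■■■■■■■■■                 ┃           
  ┃■■■■■■■■■■                 ┃           
  ┃■■■■■■■■■■                 ┃           
  ┃■■■■■■■■■■                 ┃           
  ┃■■■■■■■■■■                 ┃           
  ┃■■■■■■■■■■                 ┃           
  ┃■■■┏━━━━━━━━━━━━━━━━━━━━━━━━━━━━━━━━━━━
  ┃■■■┃ DataTable                         
  ┃■■■┠───────────────────────────────────
  ┃■■■┃Age│Amount  │Level                 
  ┗━━━┃───┼────────┼────────              
      ┃44 │$2021.54│High                  
      ┃36 │$1639.61│Low                   
      ┃51 │$1847.88│Low                   
      ┃30 │$1293.40│Critical              
      ┃49 │$2055.86│High                  
      ┃30 │$4533.58│Low                   
      ┗━━━━━━━━━━━━━━━━━━━━━━━━━━━━━━━━━━━
                                          
                                          
                                          
                                          
                                          


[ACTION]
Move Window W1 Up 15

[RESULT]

  ┃■■■┃51 │$1847.88│Low                   
  ┃■■■┃30 │$1293.40│Critical              
  ┃■■■┃49 │$2055.86│High                  
  ┃■■■┃30 │$4533.58│Low                   
  ┃■■■┗━━━━━━━━━━━━━━━━━━━━━━━━━━━━━━━━━━━
  ┃■■■■■■■■■■                 ┃           
  ┃■■■■■■■■■■                 ┃           
  ┃■■■■■■■■■■                 ┃           
  ┃■■■■■■■■■■                 ┃           
  ┃■■■■■■■■■■                 ┃           
  ┗━━━━━━━━━━━━━━━━━━━━━━━━━━━┛           
                                          
                                          
                                          
                                          
                                          
                                          
                                          
                                          
                                          
                                          
                                          
                                          


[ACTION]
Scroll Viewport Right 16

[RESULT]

┃■■■┃51 │$1847.88│Low                    ┃
┃■■■┃30 │$1293.40│Critical               ┃
┃■■■┃49 │$2055.86│High                   ┃
┃■■■┃30 │$4533.58│Low                    ┃
┃■■■┗━━━━━━━━━━━━━━━━━━━━━━━━━━━━━━━━━━━━┛
┃■■■■■■■■■■                 ┃             
┃■■■■■■■■■■                 ┃             
┃■■■■■■■■■■                 ┃             
┃■■■■■■■■■■                 ┃             
┃■■■■■■■■■■                 ┃             
┗━━━━━━━━━━━━━━━━━━━━━━━━━━━┛             
                                          
                                          
                                          
                                          
                                          
                                          
                                          
                                          
                                          
                                          
                                          
                                          


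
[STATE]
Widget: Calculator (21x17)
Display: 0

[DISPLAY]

                    0
┌───┬───┬───┬───┐    
│ 7 │ 8 │ 9 │ ÷ │    
├───┼───┼───┼───┤    
│ 4 │ 5 │ 6 │ × │    
├───┼───┼───┼───┤    
│ 1 │ 2 │ 3 │ - │    
├───┼───┼───┼───┤    
│ 0 │ . │ = │ + │    
├───┼───┼───┼───┤    
│ C │ MC│ MR│ M+│    
└───┴───┴───┴───┘    
                     
                     
                     
                     
                     


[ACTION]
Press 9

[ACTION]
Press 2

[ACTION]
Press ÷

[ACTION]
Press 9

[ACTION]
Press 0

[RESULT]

                   90
┌───┬───┬───┬───┐    
│ 7 │ 8 │ 9 │ ÷ │    
├───┼───┼───┼───┤    
│ 4 │ 5 │ 6 │ × │    
├───┼───┼───┼───┤    
│ 1 │ 2 │ 3 │ - │    
├───┼───┼───┼───┤    
│ 0 │ . │ = │ + │    
├───┼───┼───┼───┤    
│ C │ MC│ MR│ M+│    
└───┴───┴───┴───┘    
                     
                     
                     
                     
                     


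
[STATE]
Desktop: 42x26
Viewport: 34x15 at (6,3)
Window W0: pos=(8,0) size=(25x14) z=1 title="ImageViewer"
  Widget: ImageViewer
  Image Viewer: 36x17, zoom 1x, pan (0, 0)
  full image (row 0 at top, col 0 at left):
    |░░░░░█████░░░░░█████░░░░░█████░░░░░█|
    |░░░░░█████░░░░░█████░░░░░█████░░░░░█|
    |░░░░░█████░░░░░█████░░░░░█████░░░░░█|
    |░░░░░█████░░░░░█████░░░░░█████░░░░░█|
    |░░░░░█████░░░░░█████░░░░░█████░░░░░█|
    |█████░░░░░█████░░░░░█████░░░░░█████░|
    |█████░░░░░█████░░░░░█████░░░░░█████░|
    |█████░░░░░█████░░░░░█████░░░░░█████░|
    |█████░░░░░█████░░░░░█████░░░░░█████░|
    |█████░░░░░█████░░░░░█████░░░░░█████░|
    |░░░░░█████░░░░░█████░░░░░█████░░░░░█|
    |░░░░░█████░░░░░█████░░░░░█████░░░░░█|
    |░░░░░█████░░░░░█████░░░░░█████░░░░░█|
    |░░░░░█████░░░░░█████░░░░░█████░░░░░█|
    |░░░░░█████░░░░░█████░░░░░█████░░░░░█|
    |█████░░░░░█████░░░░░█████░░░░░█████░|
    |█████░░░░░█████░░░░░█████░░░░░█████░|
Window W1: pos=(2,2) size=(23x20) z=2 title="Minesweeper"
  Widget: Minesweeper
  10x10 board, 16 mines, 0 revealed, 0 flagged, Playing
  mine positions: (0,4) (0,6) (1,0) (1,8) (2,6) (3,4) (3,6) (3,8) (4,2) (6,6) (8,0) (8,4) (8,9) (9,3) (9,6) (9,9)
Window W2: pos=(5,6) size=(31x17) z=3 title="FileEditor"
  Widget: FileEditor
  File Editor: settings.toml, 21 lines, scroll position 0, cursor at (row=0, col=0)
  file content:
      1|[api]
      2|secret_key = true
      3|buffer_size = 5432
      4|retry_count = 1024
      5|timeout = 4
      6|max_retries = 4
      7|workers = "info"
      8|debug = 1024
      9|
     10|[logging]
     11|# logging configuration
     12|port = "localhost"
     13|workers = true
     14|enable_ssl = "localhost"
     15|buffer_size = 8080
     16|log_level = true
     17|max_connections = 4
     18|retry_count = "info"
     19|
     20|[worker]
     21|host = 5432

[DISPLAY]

nesweeper         ┃████░░░┃       
──────────────────┨████░░░┃       
■■■■■■■           ┃████░░░┃       
━━━━━━━━━━━━━━━━━━━━━━━━━━━━━┓    
 FileEditor                  ┃    
─────────────────────────────┨    
█api]                       ▲┃    
secret_key = true           █┃    
buffer_size = 5432          ░┃    
retry_count = 1024          ░┃    
timeout = 4                 ░┃    
max_retries = 4             ░┃    
workers = "info"            ░┃    
debug = 1024                ░┃    
                            ░┃    


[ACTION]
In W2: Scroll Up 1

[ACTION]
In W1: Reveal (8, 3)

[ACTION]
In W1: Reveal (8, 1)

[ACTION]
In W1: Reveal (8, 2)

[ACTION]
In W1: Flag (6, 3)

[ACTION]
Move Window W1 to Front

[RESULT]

nesweeper         ┃████░░░┃       
──────────────────┨████░░░┃       
■■■■■■■           ┃████░░░┃       
■■■■■■■           ┃━━━━━━━━━━┓    
■■■■■■■           ┃          ┃    
■■■■■■■           ┃──────────┨    
■■■■■■■           ┃         ▲┃    
■■■■■■■           ┃         █┃    
⚑■■■■■■           ┃         ░┃    
■■■■■■■           ┃         ░┃    
2■■■■■■           ┃         ░┃    
■■■■■■■           ┃         ░┃    
                  ┃         ░┃    
                  ┃         ░┃    
                  ┃         ░┃    


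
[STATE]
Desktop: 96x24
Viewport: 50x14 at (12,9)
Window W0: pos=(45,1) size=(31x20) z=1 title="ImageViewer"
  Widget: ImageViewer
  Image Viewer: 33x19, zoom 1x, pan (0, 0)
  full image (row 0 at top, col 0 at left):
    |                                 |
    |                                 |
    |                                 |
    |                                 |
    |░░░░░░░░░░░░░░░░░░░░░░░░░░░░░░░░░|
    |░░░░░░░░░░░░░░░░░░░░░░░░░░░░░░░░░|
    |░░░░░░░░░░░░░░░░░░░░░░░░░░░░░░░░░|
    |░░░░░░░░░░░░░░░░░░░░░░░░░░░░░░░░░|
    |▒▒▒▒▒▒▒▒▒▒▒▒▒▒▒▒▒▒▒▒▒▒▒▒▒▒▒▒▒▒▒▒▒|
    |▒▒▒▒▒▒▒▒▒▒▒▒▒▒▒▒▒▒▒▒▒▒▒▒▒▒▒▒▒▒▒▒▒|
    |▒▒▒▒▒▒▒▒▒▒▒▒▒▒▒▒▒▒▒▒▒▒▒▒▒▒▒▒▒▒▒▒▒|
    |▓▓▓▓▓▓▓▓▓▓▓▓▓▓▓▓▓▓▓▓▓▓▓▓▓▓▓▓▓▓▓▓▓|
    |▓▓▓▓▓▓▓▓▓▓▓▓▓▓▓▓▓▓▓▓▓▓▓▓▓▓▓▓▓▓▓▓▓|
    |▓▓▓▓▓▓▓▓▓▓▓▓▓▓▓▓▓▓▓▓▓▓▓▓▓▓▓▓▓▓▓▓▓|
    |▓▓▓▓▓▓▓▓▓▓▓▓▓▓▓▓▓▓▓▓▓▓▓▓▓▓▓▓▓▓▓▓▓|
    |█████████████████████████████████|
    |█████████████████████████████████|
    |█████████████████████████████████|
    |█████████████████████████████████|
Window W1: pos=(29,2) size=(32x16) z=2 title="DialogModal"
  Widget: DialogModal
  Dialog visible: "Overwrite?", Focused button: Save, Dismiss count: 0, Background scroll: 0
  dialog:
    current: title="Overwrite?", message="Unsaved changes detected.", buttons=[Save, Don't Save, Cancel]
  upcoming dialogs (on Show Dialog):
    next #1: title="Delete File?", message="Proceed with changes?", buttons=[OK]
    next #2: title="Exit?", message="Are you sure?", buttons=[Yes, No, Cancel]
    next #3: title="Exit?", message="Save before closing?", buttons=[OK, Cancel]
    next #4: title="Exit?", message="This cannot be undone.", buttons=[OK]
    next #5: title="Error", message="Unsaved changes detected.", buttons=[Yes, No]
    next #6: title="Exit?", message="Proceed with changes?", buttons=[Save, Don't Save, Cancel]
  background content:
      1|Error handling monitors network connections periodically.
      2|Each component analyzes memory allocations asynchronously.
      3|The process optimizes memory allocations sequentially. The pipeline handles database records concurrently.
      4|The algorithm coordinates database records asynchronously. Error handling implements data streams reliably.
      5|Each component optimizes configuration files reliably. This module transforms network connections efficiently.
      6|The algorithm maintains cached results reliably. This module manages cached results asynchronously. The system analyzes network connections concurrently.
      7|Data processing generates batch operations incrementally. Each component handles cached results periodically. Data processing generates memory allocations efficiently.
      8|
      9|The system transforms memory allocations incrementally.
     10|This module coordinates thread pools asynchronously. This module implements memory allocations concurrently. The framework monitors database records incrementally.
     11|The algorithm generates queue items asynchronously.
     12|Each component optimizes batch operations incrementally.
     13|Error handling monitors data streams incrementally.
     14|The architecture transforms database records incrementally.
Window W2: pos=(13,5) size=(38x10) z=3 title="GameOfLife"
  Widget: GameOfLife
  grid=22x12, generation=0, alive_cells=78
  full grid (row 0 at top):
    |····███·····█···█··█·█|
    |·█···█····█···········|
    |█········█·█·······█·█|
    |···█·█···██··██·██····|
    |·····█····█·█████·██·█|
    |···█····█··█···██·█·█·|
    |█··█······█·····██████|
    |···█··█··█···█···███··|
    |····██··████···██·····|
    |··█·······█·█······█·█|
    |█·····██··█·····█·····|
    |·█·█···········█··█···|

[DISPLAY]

 ┃···█·█···██··██·██····              ┃      │fi┃░
 ┃·····█····█·█████·██·█              ┃tected│ed┃░
 ┃···█····█··█···██·█·█·              ┃   Can│tc┃░
 ┃█··█······█·····██████              ┃──────┘  ┃▒
 ┃···█··█··█···█···███··              ┃ memory a┃▒
 ┗━━━━━━━━━━━━━━━━━━━━━━━━━━━━━━━━━━━━┛es thread┃▒
                 ┃The algorithm generates queue ┃▓
                 ┃Each component optimizes batch┃▓
                 ┗━━━━━━━━━━━━━━━━━━━━━━━━━━━━━━┛▓
                                 ┃▓▓▓▓▓▓▓▓▓▓▓▓▓▓▓▓
                                 ┃████████████████
                                 ┗━━━━━━━━━━━━━━━━
                                                  
                                                  


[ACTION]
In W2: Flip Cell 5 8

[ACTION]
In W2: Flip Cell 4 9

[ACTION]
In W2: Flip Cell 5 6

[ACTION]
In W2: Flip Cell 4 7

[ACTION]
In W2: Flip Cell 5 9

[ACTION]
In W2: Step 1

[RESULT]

 ┃····█·█·········██·█··              ┃      │fi┃░
 ┃·····█······█·····███·              ┃tected│ed┃░
 ┃····█·█·██·███········              ┃   Can│tc┃░
 ┃··███····██····█·····█              ┃──────┘  ┃▒
 ┃···█·█··█··█···█······              ┃ memory a┃▒
 ┗━━━━━━━━━━━━━━━━━━━━━━━━━━━━━━━━━━━━┛es thread┃▒
                 ┃The algorithm generates queue ┃▓
                 ┃Each component optimizes batch┃▓
                 ┗━━━━━━━━━━━━━━━━━━━━━━━━━━━━━━┛▓
                                 ┃▓▓▓▓▓▓▓▓▓▓▓▓▓▓▓▓
                                 ┃████████████████
                                 ┗━━━━━━━━━━━━━━━━
                                                  
                                                  
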